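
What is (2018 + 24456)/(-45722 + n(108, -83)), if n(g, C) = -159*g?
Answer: -13237/31447 ≈ -0.42093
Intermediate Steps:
(2018 + 24456)/(-45722 + n(108, -83)) = (2018 + 24456)/(-45722 - 159*108) = 26474/(-45722 - 17172) = 26474/(-62894) = 26474*(-1/62894) = -13237/31447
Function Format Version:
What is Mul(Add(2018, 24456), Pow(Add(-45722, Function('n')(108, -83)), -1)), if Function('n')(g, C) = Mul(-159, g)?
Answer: Rational(-13237, 31447) ≈ -0.42093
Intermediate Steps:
Mul(Add(2018, 24456), Pow(Add(-45722, Function('n')(108, -83)), -1)) = Mul(Add(2018, 24456), Pow(Add(-45722, Mul(-159, 108)), -1)) = Mul(26474, Pow(Add(-45722, -17172), -1)) = Mul(26474, Pow(-62894, -1)) = Mul(26474, Rational(-1, 62894)) = Rational(-13237, 31447)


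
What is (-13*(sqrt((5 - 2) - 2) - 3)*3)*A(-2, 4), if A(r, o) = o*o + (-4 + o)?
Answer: 1248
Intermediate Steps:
A(r, o) = -4 + o + o**2 (A(r, o) = o**2 + (-4 + o) = -4 + o + o**2)
(-13*(sqrt((5 - 2) - 2) - 3)*3)*A(-2, 4) = (-13*(sqrt((5 - 2) - 2) - 3)*3)*(-4 + 4 + 4**2) = (-13*(sqrt(3 - 2) - 3)*3)*(-4 + 4 + 16) = -13*(sqrt(1) - 3)*3*16 = -13*(1 - 3)*3*16 = -(-26)*3*16 = -13*(-6)*16 = 78*16 = 1248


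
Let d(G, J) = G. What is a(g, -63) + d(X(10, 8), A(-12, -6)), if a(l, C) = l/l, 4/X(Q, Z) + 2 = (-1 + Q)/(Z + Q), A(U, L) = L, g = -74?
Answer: -5/3 ≈ -1.6667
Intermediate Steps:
X(Q, Z) = 4/(-2 + (-1 + Q)/(Q + Z)) (X(Q, Z) = 4/(-2 + (-1 + Q)/(Z + Q)) = 4/(-2 + (-1 + Q)/(Q + Z)))
a(l, C) = 1
a(g, -63) + d(X(10, 8), A(-12, -6)) = 1 + 4*(-1*10 - 1*8)/(1 + 10 + 2*8) = 1 + 4*(-10 - 8)/(1 + 10 + 16) = 1 + 4*(-18)/27 = 1 + 4*(1/27)*(-18) = 1 - 8/3 = -5/3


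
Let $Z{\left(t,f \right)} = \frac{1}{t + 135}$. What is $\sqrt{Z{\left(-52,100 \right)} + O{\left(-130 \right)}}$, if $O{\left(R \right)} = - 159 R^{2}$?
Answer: $\frac{i \sqrt{18511431817}}{83} \approx 1639.2 i$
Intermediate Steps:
$Z{\left(t,f \right)} = \frac{1}{135 + t}$
$\sqrt{Z{\left(-52,100 \right)} + O{\left(-130 \right)}} = \sqrt{\frac{1}{135 - 52} - 159 \left(-130\right)^{2}} = \sqrt{\frac{1}{83} - 2687100} = \sqrt{- \frac{223029299}{83}} = \frac{i \sqrt{18511431817}}{83}$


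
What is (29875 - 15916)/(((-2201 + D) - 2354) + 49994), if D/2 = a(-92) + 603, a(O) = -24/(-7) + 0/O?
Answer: 97713/326563 ≈ 0.29922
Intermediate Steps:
a(O) = 24/7 (a(O) = -24*(-⅐) + 0 = 24/7 + 0 = 24/7)
D = 8490/7 (D = 2*(24/7 + 603) = 2*(4245/7) = 8490/7 ≈ 1212.9)
(29875 - 15916)/(((-2201 + D) - 2354) + 49994) = (29875 - 15916)/(((-2201 + 8490/7) - 2354) + 49994) = 13959/((-6917/7 - 2354) + 49994) = 13959/(-23395/7 + 49994) = 13959/(326563/7) = 13959*(7/326563) = 97713/326563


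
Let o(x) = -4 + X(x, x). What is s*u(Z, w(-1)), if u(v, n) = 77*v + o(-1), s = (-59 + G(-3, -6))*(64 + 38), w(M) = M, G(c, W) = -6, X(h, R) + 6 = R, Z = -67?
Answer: 34277100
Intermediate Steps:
X(h, R) = -6 + R
o(x) = -10 + x (o(x) = -4 + (-6 + x) = -10 + x)
s = -6630 (s = (-59 - 6)*(64 + 38) = -65*102 = -6630)
u(v, n) = -11 + 77*v (u(v, n) = 77*v + (-10 - 1) = 77*v - 11 = -11 + 77*v)
s*u(Z, w(-1)) = -6630*(-11 + 77*(-67)) = -6630*(-11 - 5159) = -6630*(-5170) = 34277100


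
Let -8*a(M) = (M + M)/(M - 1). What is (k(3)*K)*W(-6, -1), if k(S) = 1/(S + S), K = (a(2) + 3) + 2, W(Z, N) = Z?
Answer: -9/2 ≈ -4.5000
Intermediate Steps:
a(M) = -M/(4*(-1 + M)) (a(M) = -(M + M)/(8*(M - 1)) = -2*M/(8*(-1 + M)) = -M/(4*(-1 + M)))
K = 9/2 (K = (-1*2/(-4 + 4*2) + 3) + 2 = (-1*2/(-4 + 8) + 3) + 2 = (-1*2/4 + 3) + 2 = (-1*2*¼ + 3) + 2 = (-½ + 3) + 2 = 5/2 + 2 = 9/2 ≈ 4.5000)
k(S) = 1/(2*S)
(k(3)*K)*W(-6, -1) = (((½)/3)*(9/2))*(-6) = (((½)*(⅓))*(9/2))*(-6) = ((⅙)*(9/2))*(-6) = (¾)*(-6) = -9/2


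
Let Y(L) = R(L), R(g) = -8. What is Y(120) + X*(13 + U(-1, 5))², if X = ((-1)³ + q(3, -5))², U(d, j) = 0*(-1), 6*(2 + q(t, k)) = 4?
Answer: 8209/9 ≈ 912.11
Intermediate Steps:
q(t, k) = -4/3 (q(t, k) = -2 + (⅙)*4 = -2 + ⅔ = -4/3)
U(d, j) = 0
Y(L) = -8
X = 49/9 (X = ((-1)³ - 4/3)² = (-1 - 4/3)² = (-7/3)² = 49/9 ≈ 5.4444)
Y(120) + X*(13 + U(-1, 5))² = -8 + 49*(13 + 0)²/9 = -8 + (49/9)*13² = -8 + (49/9)*169 = -8 + 8281/9 = 8209/9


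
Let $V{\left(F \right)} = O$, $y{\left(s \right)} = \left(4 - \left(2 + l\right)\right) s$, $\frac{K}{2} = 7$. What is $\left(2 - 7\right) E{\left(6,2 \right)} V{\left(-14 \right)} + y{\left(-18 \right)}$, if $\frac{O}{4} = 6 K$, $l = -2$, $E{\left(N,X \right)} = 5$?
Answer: $-8472$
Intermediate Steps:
$K = 14$ ($K = 2 \cdot 7 = 14$)
$y{\left(s \right)} = 4 s$ ($y{\left(s \right)} = \left(4 - 0\right) s = \left(4 + \left(-2 + 2\right)\right) s = \left(4 + 0\right) s = 4 s$)
$O = 336$ ($O = 4 \cdot 6 \cdot 14 = 4 \cdot 84 = 336$)
$V{\left(F \right)} = 336$
$\left(2 - 7\right) E{\left(6,2 \right)} V{\left(-14 \right)} + y{\left(-18 \right)} = \left(2 - 7\right) 5 \cdot 336 + 4 \left(-18\right) = \left(-5\right) 5 \cdot 336 - 72 = \left(-25\right) 336 - 72 = -8400 - 72 = -8472$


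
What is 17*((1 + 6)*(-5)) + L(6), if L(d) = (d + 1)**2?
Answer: -546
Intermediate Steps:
L(d) = (1 + d)**2
17*((1 + 6)*(-5)) + L(6) = 17*((1 + 6)*(-5)) + (1 + 6)**2 = 17*(7*(-5)) + 7**2 = 17*(-35) + 49 = -595 + 49 = -546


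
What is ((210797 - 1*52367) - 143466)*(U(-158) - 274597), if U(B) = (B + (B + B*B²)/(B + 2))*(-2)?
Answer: -63193939672/13 ≈ -4.8611e+9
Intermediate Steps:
U(B) = -2*B - 2*(B + B³)/(2 + B) (U(B) = (B + (B + B³)/(2 + B))*(-2) = -2*B - 2*(B + B³)/(2 + B))
((210797 - 1*52367) - 143466)*(U(-158) - 274597) = ((210797 - 1*52367) - 143466)*(-2*(-158)*(3 - 158 + (-158)²)/(2 - 158) - 274597) = ((210797 - 52367) - 143466)*(-2*(-158)*(3 - 158 + 24964)/(-156) - 274597) = (158430 - 143466)*(-2*(-158)*(-1/156)*24809 - 274597) = 14964*(-1959911/39 - 274597) = 14964*(-12669194/39) = -63193939672/13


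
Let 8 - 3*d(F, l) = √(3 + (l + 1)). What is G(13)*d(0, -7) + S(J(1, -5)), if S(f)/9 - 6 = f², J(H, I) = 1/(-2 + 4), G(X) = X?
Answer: 1091/12 - 13*I*√3/3 ≈ 90.917 - 7.5056*I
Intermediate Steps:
J(H, I) = ½ (J(H, I) = 1/2 = ½)
d(F, l) = 8/3 - √(4 + l)/3 (d(F, l) = 8/3 - √(3 + (l + 1))/3 = 8/3 - √(3 + (1 + l))/3 = 8/3 - √(4 + l)/3)
S(f) = 54 + 9*f²
G(13)*d(0, -7) + S(J(1, -5)) = 13*(8/3 - √(4 - 7)/3) + (54 + 9*(½)²) = 13*(8/3 - I*√3/3) + (54 + 9*(¼)) = 13*(8/3 - I*√3/3) + (54 + 9/4) = 13*(8/3 - I*√3/3) + 225/4 = (104/3 - 13*I*√3/3) + 225/4 = 1091/12 - 13*I*√3/3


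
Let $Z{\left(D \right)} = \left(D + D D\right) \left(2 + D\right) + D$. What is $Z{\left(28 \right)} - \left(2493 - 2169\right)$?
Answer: $24064$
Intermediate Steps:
$Z{\left(D \right)} = D + \left(2 + D\right) \left(D + D^{2}\right)$ ($Z{\left(D \right)} = \left(D + D^{2}\right) \left(2 + D\right) + D = \left(2 + D\right) \left(D + D^{2}\right) + D = D + \left(2 + D\right) \left(D + D^{2}\right)$)
$Z{\left(28 \right)} - \left(2493 - 2169\right) = 28 \left(3 + 28^{2} + 3 \cdot 28\right) - \left(2493 - 2169\right) = 28 \left(3 + 784 + 84\right) - 324 = 28 \cdot 871 - 324 = 24388 - 324 = 24064$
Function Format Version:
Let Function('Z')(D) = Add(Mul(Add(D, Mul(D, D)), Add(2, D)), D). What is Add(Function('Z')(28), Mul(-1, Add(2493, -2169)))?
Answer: 24064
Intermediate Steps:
Function('Z')(D) = Add(D, Mul(Add(2, D), Add(D, Pow(D, 2)))) (Function('Z')(D) = Add(Mul(Add(D, Pow(D, 2)), Add(2, D)), D) = Add(Mul(Add(2, D), Add(D, Pow(D, 2))), D) = Add(D, Mul(Add(2, D), Add(D, Pow(D, 2)))))
Add(Function('Z')(28), Mul(-1, Add(2493, -2169))) = Add(Mul(28, Add(3, Pow(28, 2), Mul(3, 28))), Mul(-1, Add(2493, -2169))) = Add(Mul(28, Add(3, 784, 84)), Mul(-1, 324)) = Add(Mul(28, 871), -324) = Add(24388, -324) = 24064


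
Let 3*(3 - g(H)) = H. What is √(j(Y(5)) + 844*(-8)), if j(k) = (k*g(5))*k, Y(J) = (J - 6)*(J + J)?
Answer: 4*I*√3723/3 ≈ 81.355*I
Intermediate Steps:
g(H) = 3 - H/3
Y(J) = 2*J*(-6 + J) (Y(J) = (-6 + J)*(2*J) = 2*J*(-6 + J))
j(k) = 4*k²/3 (j(k) = (k*(3 - ⅓*5))*k = (k*(3 - 5/3))*k = (k*(4/3))*k = (4*k/3)*k = 4*k²/3)
√(j(Y(5)) + 844*(-8)) = √(4*(2*5*(-6 + 5))²/3 + 844*(-8)) = √(4*(2*5*(-1))²/3 - 6752) = √((4/3)*(-10)² - 6752) = √((4/3)*100 - 6752) = √(400/3 - 6752) = √(-19856/3) = 4*I*√3723/3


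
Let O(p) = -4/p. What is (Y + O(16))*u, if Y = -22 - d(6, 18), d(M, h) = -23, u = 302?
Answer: 453/2 ≈ 226.50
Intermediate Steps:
Y = 1 (Y = -22 - 1*(-23) = -22 + 23 = 1)
(Y + O(16))*u = (1 - 4/16)*302 = (1 - 4*1/16)*302 = (1 - ¼)*302 = (¾)*302 = 453/2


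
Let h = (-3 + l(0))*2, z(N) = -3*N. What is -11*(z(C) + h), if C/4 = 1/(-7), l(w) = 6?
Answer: -594/7 ≈ -84.857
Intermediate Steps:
C = -4/7 (C = 4/(-7) = 4*(-⅐) = -4/7 ≈ -0.57143)
h = 6 (h = (-3 + 6)*2 = 3*2 = 6)
-11*(z(C) + h) = -11*(-3*(-4/7) + 6) = -11*(12/7 + 6) = -11*54/7 = -594/7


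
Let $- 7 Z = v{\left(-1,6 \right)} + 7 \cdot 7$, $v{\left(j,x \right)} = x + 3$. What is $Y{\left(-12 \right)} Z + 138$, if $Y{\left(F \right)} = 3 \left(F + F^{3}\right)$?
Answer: $\frac{303726}{7} \approx 43389.0$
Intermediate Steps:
$v{\left(j,x \right)} = 3 + x$
$Z = - \frac{58}{7}$ ($Z = - \frac{\left(3 + 6\right) + 7 \cdot 7}{7} = - \frac{9 + 49}{7} = \left(- \frac{1}{7}\right) 58 = - \frac{58}{7} \approx -8.2857$)
$Y{\left(F \right)} = 3 F + 3 F^{3}$
$Y{\left(-12 \right)} Z + 138 = 3 \left(-12\right) \left(1 + \left(-12\right)^{2}\right) \left(- \frac{58}{7}\right) + 138 = 3 \left(-12\right) \left(1 + 144\right) \left(- \frac{58}{7}\right) + 138 = 3 \left(-12\right) 145 \left(- \frac{58}{7}\right) + 138 = \left(-5220\right) \left(- \frac{58}{7}\right) + 138 = \frac{302760}{7} + 138 = \frac{303726}{7}$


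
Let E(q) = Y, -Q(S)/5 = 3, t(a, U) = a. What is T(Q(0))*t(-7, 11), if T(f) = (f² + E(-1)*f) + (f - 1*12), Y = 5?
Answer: -861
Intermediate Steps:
Q(S) = -15 (Q(S) = -5*3 = -15)
E(q) = 5
T(f) = -12 + f² + 6*f (T(f) = (f² + 5*f) + (f - 1*12) = (f² + 5*f) + (f - 12) = (f² + 5*f) + (-12 + f) = -12 + f² + 6*f)
T(Q(0))*t(-7, 11) = (-12 + (-15)² + 6*(-15))*(-7) = (-12 + 225 - 90)*(-7) = 123*(-7) = -861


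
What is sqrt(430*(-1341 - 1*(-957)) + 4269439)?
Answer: sqrt(4104319) ≈ 2025.9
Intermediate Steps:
sqrt(430*(-1341 - 1*(-957)) + 4269439) = sqrt(430*(-1341 + 957) + 4269439) = sqrt(430*(-384) + 4269439) = sqrt(-165120 + 4269439) = sqrt(4104319)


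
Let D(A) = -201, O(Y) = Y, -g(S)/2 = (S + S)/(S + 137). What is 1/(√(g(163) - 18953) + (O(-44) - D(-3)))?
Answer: 11775/3270313 - 5*I*√4264914/3270313 ≈ 0.0036006 - 0.0031574*I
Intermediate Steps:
g(S) = -4*S/(137 + S) (g(S) = -2*(S + S)/(S + 137) = -2*2*S/(137 + S) = -4*S/(137 + S))
1/(√(g(163) - 18953) + (O(-44) - D(-3))) = 1/(√(-4*163/(137 + 163) - 18953) + (-44 - 1*(-201))) = 1/(√(-4*163/300 - 18953) + (-44 + 201)) = 1/(√(-4*163*1/300 - 18953) + 157) = 1/(√(-163/75 - 18953) + 157) = 1/(√(-1421638/75) + 157) = 1/(I*√4264914/15 + 157) = 1/(157 + I*√4264914/15)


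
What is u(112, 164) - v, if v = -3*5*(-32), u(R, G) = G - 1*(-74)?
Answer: -242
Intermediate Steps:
u(R, G) = 74 + G (u(R, G) = G + 74 = 74 + G)
v = 480 (v = -15*(-32) = 480)
u(112, 164) - v = (74 + 164) - 1*480 = 238 - 480 = -242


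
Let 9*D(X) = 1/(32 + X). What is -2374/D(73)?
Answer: -2243430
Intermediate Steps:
D(X) = 1/(9*(32 + X))
-2374/D(73) = -2374/(1/(9*(32 + 73))) = -2374/((⅑)/105) = -2374/((⅑)*(1/105)) = -2374/1/945 = -2374*945 = -2243430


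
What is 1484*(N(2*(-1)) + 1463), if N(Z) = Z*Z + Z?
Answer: 2174060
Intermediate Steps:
N(Z) = Z + Z² (N(Z) = Z² + Z = Z + Z²)
1484*(N(2*(-1)) + 1463) = 1484*((2*(-1))*(1 + 2*(-1)) + 1463) = 1484*(-2*(1 - 2) + 1463) = 1484*(-2*(-1) + 1463) = 1484*(2 + 1463) = 1484*1465 = 2174060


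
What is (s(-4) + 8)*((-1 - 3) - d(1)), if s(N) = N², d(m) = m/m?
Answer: -120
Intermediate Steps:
d(m) = 1
(s(-4) + 8)*((-1 - 3) - d(1)) = ((-4)² + 8)*((-1 - 3) - 1*1) = (16 + 8)*(-4 - 1) = 24*(-5) = -120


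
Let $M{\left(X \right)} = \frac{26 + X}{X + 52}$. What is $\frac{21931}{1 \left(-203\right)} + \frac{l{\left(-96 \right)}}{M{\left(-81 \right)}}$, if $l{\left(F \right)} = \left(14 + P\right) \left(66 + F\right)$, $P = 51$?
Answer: $- \frac{362453}{319} \approx -1136.2$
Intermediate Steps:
$l{\left(F \right)} = 4290 + 65 F$ ($l{\left(F \right)} = \left(14 + 51\right) \left(66 + F\right) = 65 \left(66 + F\right) = 4290 + 65 F$)
$M{\left(X \right)} = \frac{26 + X}{52 + X}$
$\frac{21931}{1 \left(-203\right)} + \frac{l{\left(-96 \right)}}{M{\left(-81 \right)}} = \frac{21931}{1 \left(-203\right)} + \frac{4290 + 65 \left(-96\right)}{\frac{1}{52 - 81} \left(26 - 81\right)} = \frac{21931}{-203} + \frac{4290 - 6240}{\frac{1}{-29} \left(-55\right)} = 21931 \left(- \frac{1}{203}\right) - \frac{1950}{\left(- \frac{1}{29}\right) \left(-55\right)} = - \frac{3133}{29} - \frac{1950}{\frac{55}{29}} = - \frac{3133}{29} - \frac{11310}{11} = - \frac{362453}{319}$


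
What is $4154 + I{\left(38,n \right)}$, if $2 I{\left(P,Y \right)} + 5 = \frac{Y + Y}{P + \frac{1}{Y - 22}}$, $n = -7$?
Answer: $\frac{9141197}{2202} \approx 4151.3$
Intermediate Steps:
$I{\left(P,Y \right)} = - \frac{5}{2} + \frac{Y}{P + \frac{1}{-22 + Y}}$ ($I{\left(P,Y \right)} = - \frac{5}{2} + \frac{\left(Y + Y\right) \frac{1}{P + \frac{1}{Y - 22}}}{2} = - \frac{5}{2} + \frac{2 Y \frac{1}{P + \frac{1}{-22 + Y}}}{2} = - \frac{5}{2} + \frac{Y}{P + \frac{1}{-22 + Y}}$)
$4154 + I{\left(38,n \right)} = 4154 + \frac{-5 - -308 + 2 \left(-7\right)^{2} + 110 \cdot 38 - 190 \left(-7\right)}{2 \left(1 - 836 + 38 \left(-7\right)\right)} = 4154 + \frac{-5 + 308 + 2 \cdot 49 + 4180 + 1330}{2 \left(1 - 836 - 266\right)} = 4154 + \frac{-5 + 308 + 98 + 4180 + 1330}{2 \left(-1101\right)} = 4154 + \frac{1}{2} \left(- \frac{1}{1101}\right) 5911 = 4154 - \frac{5911}{2202} = \frac{9141197}{2202}$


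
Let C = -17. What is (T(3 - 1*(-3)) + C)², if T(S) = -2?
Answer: 361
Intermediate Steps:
(T(3 - 1*(-3)) + C)² = (-2 - 17)² = (-19)² = 361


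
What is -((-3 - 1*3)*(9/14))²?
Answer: -729/49 ≈ -14.878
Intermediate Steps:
-((-3 - 1*3)*(9/14))² = -((-3 - 3)*(9*(1/14)))² = -(-6*9/14)² = -(-27/7)² = -1*729/49 = -729/49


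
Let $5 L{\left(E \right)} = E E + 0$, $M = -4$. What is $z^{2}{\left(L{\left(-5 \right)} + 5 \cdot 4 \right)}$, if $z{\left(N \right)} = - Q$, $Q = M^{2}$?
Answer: $256$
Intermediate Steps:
$L{\left(E \right)} = \frac{E^{2}}{5}$ ($L{\left(E \right)} = \frac{E E + 0}{5} = \frac{E^{2} + 0}{5} = \frac{E^{2}}{5}$)
$Q = 16$ ($Q = \left(-4\right)^{2} = 16$)
$z{\left(N \right)} = -16$ ($z{\left(N \right)} = \left(-1\right) 16 = -16$)
$z^{2}{\left(L{\left(-5 \right)} + 5 \cdot 4 \right)} = \left(-16\right)^{2} = 256$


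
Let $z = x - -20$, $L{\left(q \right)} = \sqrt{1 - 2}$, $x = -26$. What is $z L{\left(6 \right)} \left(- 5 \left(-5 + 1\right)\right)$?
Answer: $- 120 i \approx - 120.0 i$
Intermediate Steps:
$L{\left(q \right)} = i$ ($L{\left(q \right)} = \sqrt{-1} = i$)
$z = -6$ ($z = -26 - -20 = -26 + 20 = -6$)
$z L{\left(6 \right)} \left(- 5 \left(-5 + 1\right)\right) = - 6 i \left(- 5 \left(-5 + 1\right)\right) = - 6 i \left(\left(-5\right) \left(-4\right)\right) = - 6 i 20 = - 120 i$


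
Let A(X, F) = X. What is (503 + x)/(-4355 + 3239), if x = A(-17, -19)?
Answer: -27/62 ≈ -0.43548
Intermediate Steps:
x = -17
(503 + x)/(-4355 + 3239) = (503 - 17)/(-4355 + 3239) = 486/(-1116) = 486*(-1/1116) = -27/62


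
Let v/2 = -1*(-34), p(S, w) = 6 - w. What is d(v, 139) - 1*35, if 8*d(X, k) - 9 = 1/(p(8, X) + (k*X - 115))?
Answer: -628381/18550 ≈ -33.875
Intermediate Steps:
v = 68 (v = 2*(-1*(-34)) = 2*34 = 68)
d(X, k) = 9/8 + 1/(8*(-109 - X + X*k)) (d(X, k) = 9/8 + 1/(8*((6 - X) + (k*X - 115))) = 9/8 + 1/(8*((6 - X) + (X*k - 115))) = 9/8 + 1/(8*((6 - X) + (-115 + X*k))) = 9/8 + 1/(8*(-109 - X + X*k)))
d(v, 139) - 1*35 = (980 + 9*68 - 9*68*139)/(8*(109 + 68 - 1*68*139)) - 1*35 = (980 + 612 - 85068)/(8*(109 + 68 - 9452)) - 35 = (1/8)*(-83476)/(-9275) - 35 = (1/8)*(-1/9275)*(-83476) - 35 = 20869/18550 - 35 = -628381/18550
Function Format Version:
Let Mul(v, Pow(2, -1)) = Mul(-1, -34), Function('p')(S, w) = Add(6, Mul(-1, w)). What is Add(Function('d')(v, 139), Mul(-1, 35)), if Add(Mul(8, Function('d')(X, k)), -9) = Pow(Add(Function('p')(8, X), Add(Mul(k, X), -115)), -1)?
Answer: Rational(-628381, 18550) ≈ -33.875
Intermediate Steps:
v = 68 (v = Mul(2, Mul(-1, -34)) = Mul(2, 34) = 68)
Function('d')(X, k) = Add(Rational(9, 8), Mul(Rational(1, 8), Pow(Add(-109, Mul(-1, X), Mul(X, k)), -1))) (Function('d')(X, k) = Add(Rational(9, 8), Mul(Rational(1, 8), Pow(Add(Add(6, Mul(-1, X)), Add(Mul(k, X), -115)), -1))) = Add(Rational(9, 8), Mul(Rational(1, 8), Pow(Add(Add(6, Mul(-1, X)), Add(Mul(X, k), -115)), -1))) = Add(Rational(9, 8), Mul(Rational(1, 8), Pow(Add(Add(6, Mul(-1, X)), Add(-115, Mul(X, k))), -1))) = Add(Rational(9, 8), Mul(Rational(1, 8), Pow(Add(-109, Mul(-1, X), Mul(X, k)), -1))))
Add(Function('d')(v, 139), Mul(-1, 35)) = Add(Mul(Rational(1, 8), Pow(Add(109, 68, Mul(-1, 68, 139)), -1), Add(980, Mul(9, 68), Mul(-9, 68, 139))), Mul(-1, 35)) = Add(Mul(Rational(1, 8), Pow(Add(109, 68, -9452), -1), Add(980, 612, -85068)), -35) = Add(Mul(Rational(1, 8), Pow(-9275, -1), -83476), -35) = Add(Mul(Rational(1, 8), Rational(-1, 9275), -83476), -35) = Add(Rational(20869, 18550), -35) = Rational(-628381, 18550)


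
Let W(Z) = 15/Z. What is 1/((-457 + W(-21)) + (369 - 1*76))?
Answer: -7/1153 ≈ -0.0060711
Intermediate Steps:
1/((-457 + W(-21)) + (369 - 1*76)) = 1/((-457 + 15/(-21)) + (369 - 1*76)) = 1/((-457 + 15*(-1/21)) + (369 - 76)) = 1/((-457 - 5/7) + 293) = 1/(-3204/7 + 293) = 1/(-1153/7) = -7/1153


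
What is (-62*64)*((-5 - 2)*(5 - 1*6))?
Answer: -27776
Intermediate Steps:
(-62*64)*((-5 - 2)*(5 - 1*6)) = -(-27776)*(5 - 6) = -(-27776)*(-1) = -3968*7 = -27776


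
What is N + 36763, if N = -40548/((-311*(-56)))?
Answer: 160055965/4354 ≈ 36761.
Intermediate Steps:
N = -10137/4354 (N = -40548/17416 = -40548*1/17416 = -10137/4354 ≈ -2.3282)
N + 36763 = -10137/4354 + 36763 = 160055965/4354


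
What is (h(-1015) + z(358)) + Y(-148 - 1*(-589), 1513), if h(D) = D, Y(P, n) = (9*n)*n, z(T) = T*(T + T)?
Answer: 20857834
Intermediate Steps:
z(T) = 2*T² (z(T) = T*(2*T) = 2*T²)
Y(P, n) = 9*n²
(h(-1015) + z(358)) + Y(-148 - 1*(-589), 1513) = (-1015 + 2*358²) + 9*1513² = (-1015 + 2*128164) + 9*2289169 = (-1015 + 256328) + 20602521 = 255313 + 20602521 = 20857834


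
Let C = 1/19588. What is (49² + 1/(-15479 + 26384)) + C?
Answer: 512870773633/213607140 ≈ 2401.0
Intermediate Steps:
C = 1/19588 ≈ 5.1052e-5
(49² + 1/(-15479 + 26384)) + C = (49² + 1/(-15479 + 26384)) + 1/19588 = (2401 + 1/10905) + 1/19588 = 26182906/10905 + 1/19588 = 512870773633/213607140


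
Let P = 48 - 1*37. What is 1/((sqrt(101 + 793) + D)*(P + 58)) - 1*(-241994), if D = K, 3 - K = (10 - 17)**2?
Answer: 443575001/1833 - sqrt(894)/84318 ≈ 2.4199e+5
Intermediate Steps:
K = -46 (K = 3 - (10 - 17)**2 = 3 - 1*(-7)**2 = 3 - 1*49 = 3 - 49 = -46)
P = 11 (P = 48 - 37 = 11)
D = -46
1/((sqrt(101 + 793) + D)*(P + 58)) - 1*(-241994) = 1/((sqrt(101 + 793) - 46)*(11 + 58)) - 1*(-241994) = 1/(sqrt(894) - 46*69) + 241994 = (1/69)/(-46 + sqrt(894)) + 241994 = 1/(69*(-46 + sqrt(894))) + 241994 = 241994 + 1/(69*(-46 + sqrt(894)))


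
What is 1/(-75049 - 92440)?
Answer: -1/167489 ≈ -5.9705e-6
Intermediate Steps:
1/(-75049 - 92440) = 1/(-167489) = -1/167489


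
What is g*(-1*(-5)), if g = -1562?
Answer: -7810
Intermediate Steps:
g*(-1*(-5)) = -(-1562)*(-5) = -1562*5 = -7810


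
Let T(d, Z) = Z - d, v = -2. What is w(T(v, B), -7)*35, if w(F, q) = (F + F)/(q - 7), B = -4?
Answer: 10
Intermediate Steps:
w(F, q) = 2*F/(-7 + q) (w(F, q) = (2*F)/(-7 + q) = 2*F/(-7 + q))
w(T(v, B), -7)*35 = (2*(-4 - 1*(-2))/(-7 - 7))*35 = (2*(-4 + 2)/(-14))*35 = (2*(-2)*(-1/14))*35 = (2/7)*35 = 10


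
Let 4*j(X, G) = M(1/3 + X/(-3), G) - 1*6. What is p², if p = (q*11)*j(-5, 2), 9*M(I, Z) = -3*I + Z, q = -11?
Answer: 12313081/324 ≈ 38003.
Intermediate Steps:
M(I, Z) = -I/3 + Z/9 (M(I, Z) = (-3*I + Z)/9 = (Z - 3*I)/9 = -I/3 + Z/9)
j(X, G) = -55/36 + G/36 + X/36 (j(X, G) = ((-(1/3 + X/(-3))/3 + G/9) - 1*6)/4 = ((-(1*(⅓) + X*(-⅓))/3 + G/9) - 6)/4 = ((-(⅓ - X/3)/3 + G/9) - 6)/4 = (((-⅑ + X/9) + G/9) - 6)/4 = ((-⅑ + G/9 + X/9) - 6)/4 = (-55/9 + G/9 + X/9)/4 = -55/36 + G/36 + X/36)
p = 3509/18 (p = (-11*11)*(-55/36 + (1/36)*2 + (1/36)*(-5)) = -121*(-55/36 + 1/18 - 5/36) = -121*(-29/18) = 3509/18 ≈ 194.94)
p² = (3509/18)² = 12313081/324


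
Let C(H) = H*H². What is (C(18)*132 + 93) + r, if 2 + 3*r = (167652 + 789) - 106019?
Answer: 2372171/3 ≈ 7.9072e+5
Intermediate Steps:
C(H) = H³
r = 62420/3 (r = -⅔ + ((167652 + 789) - 106019)/3 = -⅔ + (168441 - 106019)/3 = -⅔ + (⅓)*62422 = -⅔ + 62422/3 = 62420/3 ≈ 20807.)
(C(18)*132 + 93) + r = (18³*132 + 93) + 62420/3 = (5832*132 + 93) + 62420/3 = (769824 + 93) + 62420/3 = 769917 + 62420/3 = 2372171/3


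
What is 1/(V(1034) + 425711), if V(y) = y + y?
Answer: 1/427779 ≈ 2.3377e-6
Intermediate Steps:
V(y) = 2*y
1/(V(1034) + 425711) = 1/(2*1034 + 425711) = 1/(2068 + 425711) = 1/427779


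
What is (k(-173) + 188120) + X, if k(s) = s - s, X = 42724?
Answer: 230844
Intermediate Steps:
k(s) = 0
(k(-173) + 188120) + X = (0 + 188120) + 42724 = 188120 + 42724 = 230844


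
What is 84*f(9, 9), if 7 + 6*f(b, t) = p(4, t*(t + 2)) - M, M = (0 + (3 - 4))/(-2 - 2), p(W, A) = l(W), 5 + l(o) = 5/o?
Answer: -154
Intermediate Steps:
l(o) = -5 + 5/o
p(W, A) = -5 + 5/W
M = 1/4 (M = (0 - 1)/(-4) = -1*(-1/4) = 1/4 ≈ 0.25000)
f(b, t) = -11/6 (f(b, t) = -7/6 + ((-5 + 5/4) - 1*1/4)/6 = -7/6 + ((-5 + 5*(1/4)) - 1/4)/6 = -7/6 + ((-5 + 5/4) - 1/4)/6 = -7/6 + (-15/4 - 1/4)/6 = -7/6 + (1/6)*(-4) = -7/6 - 2/3 = -11/6)
84*f(9, 9) = 84*(-11/6) = -154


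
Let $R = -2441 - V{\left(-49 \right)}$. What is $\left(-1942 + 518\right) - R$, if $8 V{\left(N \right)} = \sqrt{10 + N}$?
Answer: $1017 + \frac{i \sqrt{39}}{8} \approx 1017.0 + 0.78062 i$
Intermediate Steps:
$V{\left(N \right)} = \frac{\sqrt{10 + N}}{8}$
$R = -2441 - \frac{i \sqrt{39}}{8}$ ($R = -2441 - \frac{\sqrt{10 - 49}}{8} = -2441 - \frac{\sqrt{-39}}{8} = -2441 - \frac{i \sqrt{39}}{8} \approx -2441.0 - 0.78062 i$)
$\left(-1942 + 518\right) - R = \left(-1942 + 518\right) - \left(-2441 - \frac{i \sqrt{39}}{8}\right) = -1424 + \left(2441 + \frac{i \sqrt{39}}{8}\right) = 1017 + \frac{i \sqrt{39}}{8}$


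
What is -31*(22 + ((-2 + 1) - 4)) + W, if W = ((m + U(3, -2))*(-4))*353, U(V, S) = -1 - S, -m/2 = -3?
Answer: -10411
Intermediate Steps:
m = 6 (m = -2*(-3) = 6)
W = -9884 (W = ((6 + (-1 - 1*(-2)))*(-4))*353 = ((6 + (-1 + 2))*(-4))*353 = ((6 + 1)*(-4))*353 = (7*(-4))*353 = -28*353 = -9884)
-31*(22 + ((-2 + 1) - 4)) + W = -31*(22 + ((-2 + 1) - 4)) - 9884 = -31*(22 + (-1 - 4)) - 9884 = -31*(22 - 5) - 9884 = -31*17 - 9884 = -527 - 9884 = -10411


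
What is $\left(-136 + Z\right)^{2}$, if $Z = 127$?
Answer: $81$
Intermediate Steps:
$\left(-136 + Z\right)^{2} = \left(-136 + 127\right)^{2} = \left(-9\right)^{2} = 81$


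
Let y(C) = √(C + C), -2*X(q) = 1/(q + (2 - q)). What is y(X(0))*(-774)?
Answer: -387*I*√2 ≈ -547.3*I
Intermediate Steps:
X(q) = -¼ (X(q) = -1/(2*(q + (2 - q))) = -½/2 = -½*½ = -¼)
y(C) = √2*√C (y(C) = √(2*C) = √2*√C)
y(X(0))*(-774) = (√2*√(-¼))*(-774) = (√2*(I/2))*(-774) = (I*√2/2)*(-774) = -387*I*√2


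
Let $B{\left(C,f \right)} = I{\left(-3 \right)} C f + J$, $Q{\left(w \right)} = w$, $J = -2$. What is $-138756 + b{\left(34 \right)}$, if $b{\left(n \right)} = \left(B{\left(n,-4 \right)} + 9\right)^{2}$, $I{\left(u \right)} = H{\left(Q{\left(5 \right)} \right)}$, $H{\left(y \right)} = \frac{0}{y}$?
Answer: $-138707$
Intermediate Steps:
$H{\left(y \right)} = 0$
$I{\left(u \right)} = 0$
$B{\left(C,f \right)} = -2$ ($B{\left(C,f \right)} = 0 C f - 2 = 0 f - 2 = 0 - 2 = -2$)
$b{\left(n \right)} = 49$ ($b{\left(n \right)} = \left(-2 + 9\right)^{2} = 7^{2} = 49$)
$-138756 + b{\left(34 \right)} = -138756 + 49 = -138707$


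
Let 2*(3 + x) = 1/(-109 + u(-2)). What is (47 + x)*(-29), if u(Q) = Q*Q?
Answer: -267931/210 ≈ -1275.9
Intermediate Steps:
u(Q) = Q**2
x = -631/210 (x = -3 + 1/(2*(-109 + (-2)**2)) = -3 + 1/(2*(-109 + 4)) = -3 + (1/2)/(-105) = -3 + (1/2)*(-1/105) = -3 - 1/210 = -631/210 ≈ -3.0048)
(47 + x)*(-29) = (47 - 631/210)*(-29) = (9239/210)*(-29) = -267931/210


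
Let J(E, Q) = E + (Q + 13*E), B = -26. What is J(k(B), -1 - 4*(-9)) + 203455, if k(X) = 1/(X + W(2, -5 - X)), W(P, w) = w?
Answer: 1017436/5 ≈ 2.0349e+5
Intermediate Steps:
k(X) = -⅕ (k(X) = 1/(X + (-5 - X)) = 1/(-5) = -⅕)
J(E, Q) = Q + 14*E
J(k(B), -1 - 4*(-9)) + 203455 = ((-1 - 4*(-9)) + 14*(-⅕)) + 203455 = ((-1 + 36) - 14/5) + 203455 = (35 - 14/5) + 203455 = 161/5 + 203455 = 1017436/5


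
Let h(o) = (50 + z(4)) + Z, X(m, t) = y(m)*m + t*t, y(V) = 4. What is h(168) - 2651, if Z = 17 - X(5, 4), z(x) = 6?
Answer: -2614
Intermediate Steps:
X(m, t) = t**2 + 4*m (X(m, t) = 4*m + t*t = 4*m + t**2 = t**2 + 4*m)
Z = -19 (Z = 17 - (4**2 + 4*5) = 17 - (16 + 20) = 17 - 1*36 = 17 - 36 = -19)
h(o) = 37 (h(o) = (50 + 6) - 19 = 56 - 19 = 37)
h(168) - 2651 = 37 - 2651 = -2614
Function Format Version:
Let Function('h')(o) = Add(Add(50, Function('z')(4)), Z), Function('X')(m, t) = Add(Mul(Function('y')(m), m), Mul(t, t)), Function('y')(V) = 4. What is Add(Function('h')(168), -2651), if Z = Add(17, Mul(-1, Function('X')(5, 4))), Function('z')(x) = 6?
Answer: -2614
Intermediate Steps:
Function('X')(m, t) = Add(Pow(t, 2), Mul(4, m)) (Function('X')(m, t) = Add(Mul(4, m), Mul(t, t)) = Add(Mul(4, m), Pow(t, 2)) = Add(Pow(t, 2), Mul(4, m)))
Z = -19 (Z = Add(17, Mul(-1, Add(Pow(4, 2), Mul(4, 5)))) = Add(17, Mul(-1, Add(16, 20))) = Add(17, Mul(-1, 36)) = Add(17, -36) = -19)
Function('h')(o) = 37 (Function('h')(o) = Add(Add(50, 6), -19) = Add(56, -19) = 37)
Add(Function('h')(168), -2651) = Add(37, -2651) = -2614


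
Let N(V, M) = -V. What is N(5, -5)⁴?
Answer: 625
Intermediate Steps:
N(5, -5)⁴ = (-1*5)⁴ = (-5)⁴ = 625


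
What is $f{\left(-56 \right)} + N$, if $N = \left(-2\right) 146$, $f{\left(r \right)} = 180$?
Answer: $-112$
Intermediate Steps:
$N = -292$
$f{\left(-56 \right)} + N = 180 - 292 = -112$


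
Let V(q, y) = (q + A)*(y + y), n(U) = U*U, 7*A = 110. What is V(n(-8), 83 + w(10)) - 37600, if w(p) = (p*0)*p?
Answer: -170572/7 ≈ -24367.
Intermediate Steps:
A = 110/7 (A = (⅐)*110 = 110/7 ≈ 15.714)
w(p) = 0 (w(p) = 0*p = 0)
n(U) = U²
V(q, y) = 2*y*(110/7 + q) (V(q, y) = (q + 110/7)*(y + y) = (110/7 + q)*(2*y) = 2*y*(110/7 + q))
V(n(-8), 83 + w(10)) - 37600 = 2*(83 + 0)*(110 + 7*(-8)²)/7 - 37600 = (2/7)*83*(110 + 7*64) - 37600 = (2/7)*83*(110 + 448) - 37600 = (2/7)*83*558 - 37600 = 92628/7 - 37600 = -170572/7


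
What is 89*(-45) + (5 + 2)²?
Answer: -3956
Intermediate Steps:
89*(-45) + (5 + 2)² = -4005 + 7² = -4005 + 49 = -3956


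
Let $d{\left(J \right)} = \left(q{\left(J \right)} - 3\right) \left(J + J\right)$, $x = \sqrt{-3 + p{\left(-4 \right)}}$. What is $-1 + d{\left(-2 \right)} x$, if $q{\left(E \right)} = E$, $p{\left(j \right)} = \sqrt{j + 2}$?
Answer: $-1 + 20 \sqrt{-3 + i \sqrt{2}} \approx 6.9577 + 35.543 i$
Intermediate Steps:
$p{\left(j \right)} = \sqrt{2 + j}$
$x = \sqrt{-3 + i \sqrt{2}}$ ($x = \sqrt{-3 + \sqrt{2 - 4}} = \sqrt{-3 + \sqrt{-2}} = \sqrt{-3 + i \sqrt{2}} \approx 0.39788 + 1.7772 i$)
$d{\left(J \right)} = 2 J \left(-3 + J\right)$ ($d{\left(J \right)} = \left(J - 3\right) \left(J + J\right) = \left(-3 + J\right) 2 J = 2 J \left(-3 + J\right)$)
$-1 + d{\left(-2 \right)} x = -1 + 2 \left(-2\right) \left(-3 - 2\right) \sqrt{-3 + i \sqrt{2}} = -1 + 2 \left(-2\right) \left(-5\right) \sqrt{-3 + i \sqrt{2}} = -1 + 20 \sqrt{-3 + i \sqrt{2}}$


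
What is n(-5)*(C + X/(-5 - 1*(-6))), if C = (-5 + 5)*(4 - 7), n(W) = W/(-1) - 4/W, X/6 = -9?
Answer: -1566/5 ≈ -313.20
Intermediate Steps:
X = -54 (X = 6*(-9) = -54)
n(W) = -W - 4/W (n(W) = W*(-1) - 4/W = -W - 4/W)
C = 0 (C = 0*(-3) = 0)
n(-5)*(C + X/(-5 - 1*(-6))) = (-1*(-5) - 4/(-5))*(0 - 54/(-5 - 1*(-6))) = (5 - 4*(-⅕))*(0 - 54/(-5 + 6)) = (5 + ⅘)*(0 - 54/1) = 29*(0 - 54*1)/5 = 29*(0 - 54)/5 = (29/5)*(-54) = -1566/5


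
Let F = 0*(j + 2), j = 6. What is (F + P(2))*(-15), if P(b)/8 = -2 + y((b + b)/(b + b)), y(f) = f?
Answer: 120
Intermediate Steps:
P(b) = -8 (P(b) = 8*(-2 + (b + b)/(b + b)) = 8*(-2 + (2*b)/((2*b))) = 8*(-2 + (2*b)*(1/(2*b))) = 8*(-2 + 1) = 8*(-1) = -8)
F = 0 (F = 0*(6 + 2) = 0*8 = 0)
(F + P(2))*(-15) = (0 - 8)*(-15) = -8*(-15) = 120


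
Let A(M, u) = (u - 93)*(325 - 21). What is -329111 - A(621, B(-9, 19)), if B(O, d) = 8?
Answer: -303271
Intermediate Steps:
A(M, u) = -28272 + 304*u (A(M, u) = (-93 + u)*304 = -28272 + 304*u)
-329111 - A(621, B(-9, 19)) = -329111 - (-28272 + 304*8) = -329111 - (-28272 + 2432) = -329111 - 1*(-25840) = -329111 + 25840 = -303271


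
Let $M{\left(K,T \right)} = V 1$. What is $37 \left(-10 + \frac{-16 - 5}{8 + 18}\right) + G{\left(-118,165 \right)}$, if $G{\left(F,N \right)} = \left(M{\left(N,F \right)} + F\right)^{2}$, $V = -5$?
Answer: $\frac{382957}{26} \approx 14729.0$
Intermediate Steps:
$M{\left(K,T \right)} = -5$ ($M{\left(K,T \right)} = \left(-5\right) 1 = -5$)
$G{\left(F,N \right)} = \left(-5 + F\right)^{2}$
$37 \left(-10 + \frac{-16 - 5}{8 + 18}\right) + G{\left(-118,165 \right)} = 37 \left(-10 + \frac{-16 - 5}{8 + 18}\right) + \left(-5 - 118\right)^{2} = 37 \left(-10 - \frac{21}{26}\right) + \left(-123\right)^{2} = 37 \left(-10 - \frac{21}{26}\right) + 15129 = 37 \left(- \frac{281}{26}\right) + 15129 = - \frac{10397}{26} + 15129 = \frac{382957}{26}$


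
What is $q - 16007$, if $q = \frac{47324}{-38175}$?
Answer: $- \frac{611114549}{38175} \approx -16008.0$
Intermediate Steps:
$q = - \frac{47324}{38175}$ ($q = 47324 \left(- \frac{1}{38175}\right) = - \frac{47324}{38175} \approx -1.2397$)
$q - 16007 = - \frac{47324}{38175} - 16007 = - \frac{611114549}{38175}$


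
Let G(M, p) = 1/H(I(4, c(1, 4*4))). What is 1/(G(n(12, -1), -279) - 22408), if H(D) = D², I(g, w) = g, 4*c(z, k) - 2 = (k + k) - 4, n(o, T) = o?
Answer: -16/358527 ≈ -4.4627e-5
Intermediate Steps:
c(z, k) = -½ + k/2 (c(z, k) = ½ + ((k + k) - 4)/4 = ½ + (2*k - 4)/4 = ½ + (-4 + 2*k)/4 = ½ + (-1 + k/2) = -½ + k/2)
G(M, p) = 1/16 (G(M, p) = 1/(4²) = 1/16)
1/(G(n(12, -1), -279) - 22408) = 1/(1/16 - 22408) = 1/(-358527/16) = -16/358527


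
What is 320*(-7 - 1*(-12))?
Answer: 1600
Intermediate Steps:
320*(-7 - 1*(-12)) = 320*(-7 + 12) = 320*5 = 1600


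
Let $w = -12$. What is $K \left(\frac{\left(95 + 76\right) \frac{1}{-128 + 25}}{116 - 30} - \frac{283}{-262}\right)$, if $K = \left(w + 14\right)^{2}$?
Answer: $\frac{2462012}{580199} \approx 4.2434$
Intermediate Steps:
$K = 4$ ($K = \left(-12 + 14\right)^{2} = 2^{2} = 4$)
$K \left(\frac{\left(95 + 76\right) \frac{1}{-128 + 25}}{116 - 30} - \frac{283}{-262}\right) = 4 \left(\frac{\left(95 + 76\right) \frac{1}{-128 + 25}}{116 - 30} - \frac{283}{-262}\right) = 4 \left(\frac{171 \frac{1}{-103}}{116 - 30} - - \frac{283}{262}\right) = 4 \left(\frac{171 \left(- \frac{1}{103}\right)}{86} + \frac{283}{262}\right) = 4 \left(\left(- \frac{171}{103}\right) \frac{1}{86} + \frac{283}{262}\right) = 4 \left(- \frac{171}{8858} + \frac{283}{262}\right) = 4 \cdot \frac{615503}{580199} = \frac{2462012}{580199}$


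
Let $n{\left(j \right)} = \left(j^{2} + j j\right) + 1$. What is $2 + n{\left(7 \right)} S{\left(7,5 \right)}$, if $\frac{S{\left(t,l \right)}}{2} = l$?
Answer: $992$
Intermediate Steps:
$S{\left(t,l \right)} = 2 l$
$n{\left(j \right)} = 1 + 2 j^{2}$ ($n{\left(j \right)} = \left(j^{2} + j^{2}\right) + 1 = 2 j^{2} + 1 = 1 + 2 j^{2}$)
$2 + n{\left(7 \right)} S{\left(7,5 \right)} = 2 + \left(1 + 2 \cdot 7^{2}\right) 2 \cdot 5 = 2 + \left(1 + 2 \cdot 49\right) 10 = 2 + \left(1 + 98\right) 10 = 2 + 99 \cdot 10 = 2 + 990 = 992$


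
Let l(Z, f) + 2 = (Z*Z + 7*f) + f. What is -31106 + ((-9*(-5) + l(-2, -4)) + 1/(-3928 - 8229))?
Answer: -377973288/12157 ≈ -31091.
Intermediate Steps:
l(Z, f) = -2 + Z² + 8*f (l(Z, f) = -2 + ((Z*Z + 7*f) + f) = -2 + ((Z² + 7*f) + f) = -2 + (Z² + 8*f) = -2 + Z² + 8*f)
-31106 + ((-9*(-5) + l(-2, -4)) + 1/(-3928 - 8229)) = -31106 + ((-9*(-5) + (-2 + (-2)² + 8*(-4))) + 1/(-3928 - 8229)) = -31106 + ((45 + (-2 + 4 - 32)) + 1/(-12157)) = -31106 + ((45 - 30) - 1/12157) = -31106 + (15 - 1/12157) = -31106 + 182354/12157 = -377973288/12157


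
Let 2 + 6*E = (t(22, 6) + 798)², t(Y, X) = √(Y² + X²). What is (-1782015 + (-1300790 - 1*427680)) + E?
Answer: -10212794/3 + 532*√130 ≈ -3.3982e+6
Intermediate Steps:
t(Y, X) = √(X² + Y²)
E = -⅓ + (798 + 2*√130)²/6 (E = -⅓ + (√(6² + 22²) + 798)²/6 = -⅓ + (√(36 + 484) + 798)²/6 = -⅓ + (√520 + 798)²/6 = -⅓ + (2*√130 + 798)²/6 = -⅓ + (798 + 2*√130)²/6 ≈ 1.1229e+5)
(-1782015 + (-1300790 - 1*427680)) + E = (-1782015 + (-1300790 - 1*427680)) + (318661/3 + 532*√130) = (-1782015 + (-1300790 - 427680)) + (318661/3 + 532*√130) = (-1782015 - 1728470) + (318661/3 + 532*√130) = -3510485 + (318661/3 + 532*√130) = -10212794/3 + 532*√130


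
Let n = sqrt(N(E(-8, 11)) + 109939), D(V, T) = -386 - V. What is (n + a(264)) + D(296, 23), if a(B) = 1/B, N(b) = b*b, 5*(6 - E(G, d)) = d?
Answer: -180047/264 + 2*sqrt(687209)/5 ≈ -350.40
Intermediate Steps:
E(G, d) = 6 - d/5
N(b) = b**2
n = 2*sqrt(687209)/5 (n = sqrt((6 - 1/5*11)**2 + 109939) = sqrt((6 - 11/5)**2 + 109939) = sqrt((19/5)**2 + 109939) = sqrt(361/25 + 109939) = sqrt(2748836/25) = 2*sqrt(687209)/5 ≈ 331.59)
(n + a(264)) + D(296, 23) = (2*sqrt(687209)/5 + 1/264) + (-386 - 1*296) = (2*sqrt(687209)/5 + 1/264) + (-386 - 296) = (1/264 + 2*sqrt(687209)/5) - 682 = -180047/264 + 2*sqrt(687209)/5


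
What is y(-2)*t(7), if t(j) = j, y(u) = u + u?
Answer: -28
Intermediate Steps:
y(u) = 2*u
y(-2)*t(7) = (2*(-2))*7 = -4*7 = -28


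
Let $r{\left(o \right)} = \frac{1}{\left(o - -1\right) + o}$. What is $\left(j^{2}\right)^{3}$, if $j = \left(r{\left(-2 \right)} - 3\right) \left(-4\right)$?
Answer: $\frac{4096000000}{729} \approx 5.6187 \cdot 10^{6}$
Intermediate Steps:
$r{\left(o \right)} = \frac{1}{1 + 2 o}$ ($r{\left(o \right)} = \frac{1}{\left(o + 1\right) + o} = \frac{1}{\left(1 + o\right) + o} = \frac{1}{1 + 2 o}$)
$j = \frac{40}{3}$ ($j = \left(\frac{1}{1 + 2 \left(-2\right)} - 3\right) \left(-4\right) = \left(\frac{1}{1 - 4} - 3\right) \left(-4\right) = \left(\frac{1}{-3} - 3\right) \left(-4\right) = \left(- \frac{1}{3} - 3\right) \left(-4\right) = \left(- \frac{10}{3}\right) \left(-4\right) = \frac{40}{3} \approx 13.333$)
$\left(j^{2}\right)^{3} = \left(\left(\frac{40}{3}\right)^{2}\right)^{3} = \left(\frac{1600}{9}\right)^{3} = \frac{4096000000}{729}$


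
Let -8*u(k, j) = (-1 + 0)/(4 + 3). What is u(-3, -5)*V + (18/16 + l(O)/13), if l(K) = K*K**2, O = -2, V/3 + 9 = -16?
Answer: -151/182 ≈ -0.82967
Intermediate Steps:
V = -75 (V = -27 + 3*(-16) = -27 - 48 = -75)
l(K) = K**3
u(k, j) = 1/56 (u(k, j) = -(-1 + 0)/(8*(4 + 3)) = -(-1)/(8*7) = -1/8*(-1/7) = 1/56)
u(-3, -5)*V + (18/16 + l(O)/13) = (1/56)*(-75) + (18/16 + (-2)**3/13) = -75/56 + (18*(1/16) - 8*1/13) = -75/56 + (9/8 - 8/13) = -75/56 + 53/104 = -151/182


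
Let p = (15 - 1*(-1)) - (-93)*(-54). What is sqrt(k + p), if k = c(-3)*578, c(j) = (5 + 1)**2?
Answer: sqrt(15802) ≈ 125.71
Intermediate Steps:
c(j) = 36 (c(j) = 6**2 = 36)
k = 20808 (k = 36*578 = 20808)
p = -5006 (p = (15 + 1) - 93*54 = 16 - 5022 = -5006)
sqrt(k + p) = sqrt(20808 - 5006) = sqrt(15802)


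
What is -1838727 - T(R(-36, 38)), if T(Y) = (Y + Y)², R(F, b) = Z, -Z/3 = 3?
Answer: -1839051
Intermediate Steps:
Z = -9 (Z = -3*3 = -9)
R(F, b) = -9
T(Y) = 4*Y² (T(Y) = (2*Y)² = 4*Y²)
-1838727 - T(R(-36, 38)) = -1838727 - 4*(-9)² = -1838727 - 4*81 = -1838727 - 1*324 = -1838727 - 324 = -1839051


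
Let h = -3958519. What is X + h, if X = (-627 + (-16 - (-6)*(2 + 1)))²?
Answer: -3567894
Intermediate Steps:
X = 390625 (X = (-627 + (-16 - (-6)*3))² = (-627 + (-16 - 3*(-6)))² = (-627 + (-16 + 18))² = (-627 + 2)² = (-625)² = 390625)
X + h = 390625 - 3958519 = -3567894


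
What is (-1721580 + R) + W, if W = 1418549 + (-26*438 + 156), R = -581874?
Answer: -896137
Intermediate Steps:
W = 1407317 (W = 1418549 + (-11388 + 156) = 1418549 - 11232 = 1407317)
(-1721580 + R) + W = (-1721580 - 581874) + 1407317 = -2303454 + 1407317 = -896137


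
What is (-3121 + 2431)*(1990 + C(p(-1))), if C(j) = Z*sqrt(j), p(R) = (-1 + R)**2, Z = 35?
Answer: -1421400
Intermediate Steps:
C(j) = 35*sqrt(j)
(-3121 + 2431)*(1990 + C(p(-1))) = (-3121 + 2431)*(1990 + 35*sqrt((-1 - 1)**2)) = -690*(1990 + 35*sqrt((-2)**2)) = -690*(1990 + 35*sqrt(4)) = -690*(1990 + 35*2) = -690*(1990 + 70) = -690*2060 = -1421400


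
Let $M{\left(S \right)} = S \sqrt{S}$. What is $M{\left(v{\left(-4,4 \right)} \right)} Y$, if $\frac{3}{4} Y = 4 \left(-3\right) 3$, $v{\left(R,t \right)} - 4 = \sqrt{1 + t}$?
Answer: $- 48 \left(4 + \sqrt{5}\right)^{\frac{3}{2}} \approx -747.49$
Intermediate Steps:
$v{\left(R,t \right)} = 4 + \sqrt{1 + t}$
$Y = -48$ ($Y = \frac{4 \cdot 4 \left(-3\right) 3}{3} = \frac{4 \left(\left(-12\right) 3\right)}{3} = \frac{4}{3} \left(-36\right) = -48$)
$M{\left(S \right)} = S^{\frac{3}{2}}$
$M{\left(v{\left(-4,4 \right)} \right)} Y = \left(4 + \sqrt{1 + 4}\right)^{\frac{3}{2}} \left(-48\right) = \left(4 + \sqrt{5}\right)^{\frac{3}{2}} \left(-48\right) = - 48 \left(4 + \sqrt{5}\right)^{\frac{3}{2}}$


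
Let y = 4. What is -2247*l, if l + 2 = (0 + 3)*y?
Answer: -22470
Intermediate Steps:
l = 10 (l = -2 + (0 + 3)*4 = -2 + 3*4 = -2 + 12 = 10)
-2247*l = -2247*10 = -22470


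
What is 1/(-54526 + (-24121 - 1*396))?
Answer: -1/79043 ≈ -1.2651e-5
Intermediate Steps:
1/(-54526 + (-24121 - 1*396)) = 1/(-54526 + (-24121 - 396)) = 1/(-54526 - 24517) = 1/(-79043) = -1/79043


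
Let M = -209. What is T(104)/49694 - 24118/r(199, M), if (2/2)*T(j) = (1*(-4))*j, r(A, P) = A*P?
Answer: 590609018/1033411577 ≈ 0.57151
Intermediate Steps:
T(j) = -4*j (T(j) = (1*(-4))*j = -4*j)
T(104)/49694 - 24118/r(199, M) = -4*104/49694 - 24118/(199*(-209)) = -416*1/49694 - 24118/(-41591) = -208/24847 - 24118*(-1/41591) = -208/24847 + 24118/41591 = 590609018/1033411577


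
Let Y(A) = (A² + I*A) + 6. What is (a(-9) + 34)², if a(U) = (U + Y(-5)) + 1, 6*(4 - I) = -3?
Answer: 4761/4 ≈ 1190.3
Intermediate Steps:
I = 9/2 (I = 4 - ⅙*(-3) = 4 + ½ = 9/2 ≈ 4.5000)
Y(A) = 6 + A² + 9*A/2 (Y(A) = (A² + 9*A/2) + 6 = 6 + A² + 9*A/2)
a(U) = 19/2 + U (a(U) = (U + (6 + (-5)² + (9/2)*(-5))) + 1 = (U + (6 + 25 - 45/2)) + 1 = (U + 17/2) + 1 = (17/2 + U) + 1 = 19/2 + U)
(a(-9) + 34)² = ((19/2 - 9) + 34)² = (½ + 34)² = (69/2)² = 4761/4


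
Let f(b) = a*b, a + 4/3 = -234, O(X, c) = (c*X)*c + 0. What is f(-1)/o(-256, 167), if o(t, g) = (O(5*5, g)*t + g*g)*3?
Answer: -706/1606155399 ≈ -4.3956e-7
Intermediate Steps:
O(X, c) = X*c² (O(X, c) = (X*c)*c + 0 = X*c² + 0 = X*c²)
a = -706/3 (a = -4/3 - 234 = -706/3 ≈ -235.33)
o(t, g) = 3*g² + 75*t*g² (o(t, g) = (((5*5)*g²)*t + g*g)*3 = ((25*g²)*t + g²)*3 = (25*t*g² + g²)*3 = (g² + 25*t*g²)*3 = 3*g² + 75*t*g²)
f(b) = -706*b/3
f(-1)/o(-256, 167) = (-706/3*(-1))/((167²*(3 + 75*(-256)))) = 706/(3*((27889*(3 - 19200)))) = 706/(3*((27889*(-19197)))) = (706/3)/(-535385133) = (706/3)*(-1/535385133) = -706/1606155399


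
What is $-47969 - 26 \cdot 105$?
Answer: $-50699$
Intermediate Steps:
$-47969 - 26 \cdot 105 = -47969 - 2730 = -50699$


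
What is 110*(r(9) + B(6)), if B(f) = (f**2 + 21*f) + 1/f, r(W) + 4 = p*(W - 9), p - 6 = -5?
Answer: 52195/3 ≈ 17398.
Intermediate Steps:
p = 1 (p = 6 - 5 = 1)
r(W) = -13 + W (r(W) = -4 + 1*(W - 9) = -4 + 1*(-9 + W) = -4 + (-9 + W) = -13 + W)
B(f) = 1/f + f**2 + 21*f
110*(r(9) + B(6)) = 110*((-13 + 9) + (1 + 6**2*(21 + 6))/6) = 110*(-4 + (1 + 36*27)/6) = 110*(-4 + (1 + 972)/6) = 110*(-4 + (1/6)*973) = 110*(-4 + 973/6) = 110*(949/6) = 52195/3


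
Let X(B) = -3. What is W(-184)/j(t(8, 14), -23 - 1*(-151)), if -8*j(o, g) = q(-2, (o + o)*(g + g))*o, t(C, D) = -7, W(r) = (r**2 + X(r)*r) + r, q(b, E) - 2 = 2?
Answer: 68448/7 ≈ 9778.3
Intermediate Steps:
q(b, E) = 4 (q(b, E) = 2 + 2 = 4)
W(r) = r**2 - 2*r (W(r) = (r**2 - 3*r) + r = r**2 - 2*r)
j(o, g) = -o/2
W(-184)/j(t(8, 14), -23 - 1*(-151)) = (-184*(-2 - 184))/((-1/2*(-7))) = (-184*(-186))/(7/2) = 34224*(2/7) = 68448/7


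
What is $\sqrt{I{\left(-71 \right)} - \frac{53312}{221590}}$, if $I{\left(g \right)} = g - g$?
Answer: $\frac{28 i \sqrt{3767030}}{110795} \approx 0.4905 i$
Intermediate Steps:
$I{\left(g \right)} = 0$
$\sqrt{I{\left(-71 \right)} - \frac{53312}{221590}} = \sqrt{0 - \frac{53312}{221590}} = \sqrt{0 - \frac{26656}{110795}} = \sqrt{- \frac{26656}{110795}} = \frac{28 i \sqrt{3767030}}{110795}$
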